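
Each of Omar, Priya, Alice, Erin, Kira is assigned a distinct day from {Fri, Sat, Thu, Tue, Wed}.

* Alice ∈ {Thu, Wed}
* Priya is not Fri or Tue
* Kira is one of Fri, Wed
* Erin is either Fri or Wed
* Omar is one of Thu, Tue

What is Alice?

The 5 variables together cover exactly {Fri, Sat, Thu, Tue, Wed} — 5 values for 5 variables — and Sat appears only in Priya's list, so Priya = Sat.
Among the 4 still-open variables, Tue fits only Omar (and all 4 values in {Fri, Thu, Tue, Wed} must be used), so Omar = Tue.
Among the 3 still-open variables, Thu fits only Alice (and all 3 values in {Fri, Thu, Wed} must be used), so Alice = Thu.

Thu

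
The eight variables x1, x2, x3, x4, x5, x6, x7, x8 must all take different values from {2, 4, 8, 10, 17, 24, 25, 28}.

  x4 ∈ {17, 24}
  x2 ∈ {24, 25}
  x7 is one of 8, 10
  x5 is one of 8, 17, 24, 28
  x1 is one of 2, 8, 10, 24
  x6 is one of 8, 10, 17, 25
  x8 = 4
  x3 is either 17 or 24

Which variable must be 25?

x2

x8 must be 4 (only option left).
The 7 still-open variables together cover exactly {2, 8, 10, 17, 24, 25, 28} — 7 values for 7 variables — and 2 appears only in x1's list, so x1 = 2.
The 6 still-open variables draw from only 6 values {8, 10, 17, 24, 25, 28}, so each is used; only x5 can be 28, hence x5 = 28.
The 2 variables x3 and x4 are confined to {17, 24}, which locks those values in; drop them from x2, x6.
So 25 goes to x2.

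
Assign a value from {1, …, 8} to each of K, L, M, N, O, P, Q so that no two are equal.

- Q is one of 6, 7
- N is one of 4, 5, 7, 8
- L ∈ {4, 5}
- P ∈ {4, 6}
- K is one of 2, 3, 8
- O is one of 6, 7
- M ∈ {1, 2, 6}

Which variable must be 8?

N

The 2 variables O and Q are confined to {6, 7}, which locks those values in; drop them from M, N, P.
That leaves P = 4. Strike 4 from L, N.
L must be 5 (only option left). Strike 5 from N.
So 8 goes to N.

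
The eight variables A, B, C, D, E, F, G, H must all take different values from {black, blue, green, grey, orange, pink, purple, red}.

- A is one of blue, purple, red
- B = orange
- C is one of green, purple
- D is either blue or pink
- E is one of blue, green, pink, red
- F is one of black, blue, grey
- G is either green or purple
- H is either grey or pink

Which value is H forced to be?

B's domain is down to {orange}, so B = orange.
The 7 still-open variables draw from only 7 values {black, blue, green, grey, pink, purple, red}, so each is used; only F can be black, hence F = black.
The 6 still-open variables draw from only 6 values {blue, green, grey, pink, purple, red}, so each is used; only H can be grey, hence H = grey.

grey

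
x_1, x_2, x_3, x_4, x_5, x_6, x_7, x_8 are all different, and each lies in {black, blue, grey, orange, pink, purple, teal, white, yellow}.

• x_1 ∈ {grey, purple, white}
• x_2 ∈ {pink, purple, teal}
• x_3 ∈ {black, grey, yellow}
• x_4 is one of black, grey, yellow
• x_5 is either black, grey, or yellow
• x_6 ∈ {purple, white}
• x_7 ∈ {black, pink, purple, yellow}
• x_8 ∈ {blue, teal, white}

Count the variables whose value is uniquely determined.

3

The 8 variables draw from only 8 values {black, blue, grey, pink, purple, teal, white, yellow}, so each is used; only x_8 can be blue, hence x_8 = blue.
The 7 still-open variables draw from only 7 values {black, grey, pink, purple, teal, white, yellow}, so each is used; only x_2 can be teal, hence x_2 = teal.
The 6 still-open variables together cover exactly {black, grey, pink, purple, white, yellow} — 6 values for 6 variables — and pink appears only in x_7's list, so x_7 = pink.
The 3 variables x_3, x_4, x_5 are confined to {black, grey, yellow}, which locks those values in; drop them from x_1.
Determined: x_2=teal, x_7=pink, x_8=blue. The other variables each still have more than one consistent value. That makes 3.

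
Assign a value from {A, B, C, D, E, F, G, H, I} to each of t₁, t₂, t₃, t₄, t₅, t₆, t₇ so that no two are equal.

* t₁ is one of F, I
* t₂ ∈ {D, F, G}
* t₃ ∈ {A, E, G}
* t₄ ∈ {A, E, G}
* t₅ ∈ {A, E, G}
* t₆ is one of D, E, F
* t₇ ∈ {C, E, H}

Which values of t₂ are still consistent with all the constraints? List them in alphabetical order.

D, F

t₃, t₄, t₅ share exactly the 3 values {A, E, G}; by pigeonhole those values go to them, so strike A, E, G from t₂, t₆, t₇.
The 2 variables t₂ and t₆ are confined to {D, F}, which locks those values in; drop them from t₁.
t₁ must be I (only option left).
No further eliminations apply; t₂ can still be any of D, F.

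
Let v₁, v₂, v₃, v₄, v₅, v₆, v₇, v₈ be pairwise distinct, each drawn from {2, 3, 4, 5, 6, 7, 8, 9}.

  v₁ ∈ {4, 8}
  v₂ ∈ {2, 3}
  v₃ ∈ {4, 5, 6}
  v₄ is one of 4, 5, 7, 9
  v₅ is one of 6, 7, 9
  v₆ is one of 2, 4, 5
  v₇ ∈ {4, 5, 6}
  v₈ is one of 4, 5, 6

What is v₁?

The 8 variables together cover exactly {2, 3, 4, 5, 6, 7, 8, 9} — 8 values for 8 variables — and 3 appears only in v₂'s list, so v₂ = 3.
The 7 still-open variables together cover exactly {2, 4, 5, 6, 7, 8, 9} — 7 values for 7 variables — and 2 appears only in v₆'s list, so v₆ = 2.
The 6 still-open variables together cover exactly {4, 5, 6, 7, 8, 9} — 6 values for 6 variables — and 8 appears only in v₁'s list, so v₁ = 8.

8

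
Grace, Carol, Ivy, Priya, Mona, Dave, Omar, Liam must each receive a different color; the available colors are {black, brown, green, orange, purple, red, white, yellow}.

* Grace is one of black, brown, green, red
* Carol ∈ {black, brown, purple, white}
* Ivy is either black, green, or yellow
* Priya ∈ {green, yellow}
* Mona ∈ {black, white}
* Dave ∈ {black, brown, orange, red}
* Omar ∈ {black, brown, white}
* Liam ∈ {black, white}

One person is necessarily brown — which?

Omar

The 8 variables together cover exactly {black, brown, green, orange, purple, red, white, yellow} — 8 values for 8 variables — and orange appears only in Dave's list, so Dave = orange.
Among the 7 still-open variables, purple fits only Carol (and all 7 values in {black, brown, green, purple, red, white, yellow} must be used), so Carol = purple.
The 6 still-open variables together cover exactly {black, brown, green, red, white, yellow} — 6 values for 6 variables — and red appears only in Grace's list, so Grace = red.
The 5 still-open variables together cover exactly {black, brown, green, white, yellow} — 5 values for 5 variables — and brown appears only in Omar's list, so Omar = brown.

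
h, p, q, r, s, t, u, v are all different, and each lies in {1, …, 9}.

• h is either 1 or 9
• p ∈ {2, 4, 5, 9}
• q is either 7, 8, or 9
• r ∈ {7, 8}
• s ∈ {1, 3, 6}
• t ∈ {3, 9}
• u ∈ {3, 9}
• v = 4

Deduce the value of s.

v must be 4 (only option left). So p can't be 4.
The 2 variables t and u are confined to {3, 9}, which locks those values in; drop them from h, p, q, s.
That leaves h = 1. So s can't be 1.
So s = 6.

6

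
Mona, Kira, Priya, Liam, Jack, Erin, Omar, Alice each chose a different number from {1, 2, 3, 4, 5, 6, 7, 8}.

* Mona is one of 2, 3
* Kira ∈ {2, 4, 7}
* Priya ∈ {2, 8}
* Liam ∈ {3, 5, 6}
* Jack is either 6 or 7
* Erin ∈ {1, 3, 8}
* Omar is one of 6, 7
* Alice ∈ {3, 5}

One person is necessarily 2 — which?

The 8 variables draw from only 8 values {1, 2, 3, 4, 5, 6, 7, 8}, so each is used; only Erin can be 1, hence Erin = 1.
The 7 still-open variables together cover exactly {2, 3, 4, 5, 6, 7, 8} — 7 values for 7 variables — and 4 appears only in Kira's list, so Kira = 4.
The 6 still-open variables together cover exactly {2, 3, 5, 6, 7, 8} — 6 values for 6 variables — and 8 appears only in Priya's list, so Priya = 8.
Among the 5 still-open variables, 2 fits only Mona (and all 5 values in {2, 3, 5, 6, 7} must be used), so Mona = 2.

Mona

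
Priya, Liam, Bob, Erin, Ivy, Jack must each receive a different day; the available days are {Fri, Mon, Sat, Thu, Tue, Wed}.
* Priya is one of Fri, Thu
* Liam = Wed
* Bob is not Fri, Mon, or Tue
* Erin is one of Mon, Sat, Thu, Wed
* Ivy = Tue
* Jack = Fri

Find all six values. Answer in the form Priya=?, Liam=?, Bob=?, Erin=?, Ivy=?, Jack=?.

Priya=Thu, Liam=Wed, Bob=Sat, Erin=Mon, Ivy=Tue, Jack=Fri

Liam has just one choice, so Liam = Wed. So Bob, Erin can't be Wed.
Ivy has just one choice, so Ivy = Tue.
That leaves Jack = Fri. Eliminate Fri elsewhere: Priya.
Priya must be Thu (only option left). Remove Thu from Bob, Erin.
That leaves Bob = Sat. Eliminate Sat elsewhere: Erin.
Erin's domain is down to {Mon}, so Erin = Mon.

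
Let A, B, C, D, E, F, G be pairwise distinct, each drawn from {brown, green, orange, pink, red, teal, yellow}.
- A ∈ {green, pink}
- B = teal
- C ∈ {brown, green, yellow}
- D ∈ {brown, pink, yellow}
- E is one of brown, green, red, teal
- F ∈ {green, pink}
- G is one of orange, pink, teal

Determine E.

B has just one choice, so B = teal. So E, G can't be teal.
The 6 still-open variables together cover exactly {brown, green, orange, pink, red, yellow} — 6 values for 6 variables — and orange appears only in G's list, so G = orange.
Among the 5 still-open variables, red fits only E (and all 5 values in {brown, green, pink, red, yellow} must be used), so E = red.

red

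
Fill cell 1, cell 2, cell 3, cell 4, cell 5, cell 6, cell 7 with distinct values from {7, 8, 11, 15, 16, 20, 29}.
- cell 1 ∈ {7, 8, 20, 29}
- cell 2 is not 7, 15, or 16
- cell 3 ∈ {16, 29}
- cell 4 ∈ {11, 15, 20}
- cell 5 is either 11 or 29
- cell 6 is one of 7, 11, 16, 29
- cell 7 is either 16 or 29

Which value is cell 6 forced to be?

The 7 variables together cover exactly {7, 8, 11, 15, 16, 20, 29} — 7 values for 7 variables — and 15 appears only in cell 4's list, so cell 4 = 15.
cell 3 and cell 7 share exactly the 2 values {16, 29}; by pigeonhole those values go to them, so strike 16, 29 from cell 1, cell 2, cell 5, cell 6.
cell 5 must be 11 (only option left). Eliminate 11 elsewhere: cell 2, cell 6.
So cell 6 = 7.

7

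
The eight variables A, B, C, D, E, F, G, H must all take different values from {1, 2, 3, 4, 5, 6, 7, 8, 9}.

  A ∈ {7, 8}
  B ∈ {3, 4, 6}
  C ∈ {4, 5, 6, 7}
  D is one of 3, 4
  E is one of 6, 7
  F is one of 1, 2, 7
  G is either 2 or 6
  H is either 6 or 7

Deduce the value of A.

Among the 8 variables, 1 fits only F (and all 8 values in {1, 2, 3, 4, 5, 6, 7, 8} must be used), so F = 1.
The 7 still-open variables draw from only 7 values {2, 3, 4, 5, 6, 7, 8}, so each is used; only G can be 2, hence G = 2.
The 6 still-open variables together cover exactly {3, 4, 5, 6, 7, 8} — 6 values for 6 variables — and 5 appears only in C's list, so C = 5.
The 5 still-open variables draw from only 5 values {3, 4, 6, 7, 8}, so each is used; only A can be 8, hence A = 8.

8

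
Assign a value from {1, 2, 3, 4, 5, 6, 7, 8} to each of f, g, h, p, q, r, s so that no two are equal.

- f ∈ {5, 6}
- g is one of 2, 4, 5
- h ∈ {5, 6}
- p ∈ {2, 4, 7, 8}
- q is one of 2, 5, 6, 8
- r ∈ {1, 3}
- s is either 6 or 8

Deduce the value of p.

f and h between them cover only {5, 6} — a naked pair. Remove those values from g, q, s.
s has just one choice, so s = 8. So p, q can't be 8.
q's domain is down to {2}, so q = 2. Eliminate 2 elsewhere: g, p.
g must be 4 (only option left). Eliminate 4 elsewhere: p.
So p = 7.

7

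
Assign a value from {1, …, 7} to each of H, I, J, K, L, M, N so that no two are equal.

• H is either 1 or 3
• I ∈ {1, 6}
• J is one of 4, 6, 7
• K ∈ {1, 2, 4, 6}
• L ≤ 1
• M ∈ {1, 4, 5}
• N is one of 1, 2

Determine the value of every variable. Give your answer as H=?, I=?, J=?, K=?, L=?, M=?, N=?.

H=3, I=6, J=7, K=4, L=1, M=5, N=2

L's domain is down to {1}, so L = 1. Remove 1 from H, I, K, M, N.
N must be 2 (only option left). So K can't be 2.
That leaves H = 3.
I must be 6 (only option left). Eliminate 6 elsewhere: J, K.
That leaves K = 4. Strike 4 from J, M.
M has just one choice, so M = 5.
That leaves J = 7.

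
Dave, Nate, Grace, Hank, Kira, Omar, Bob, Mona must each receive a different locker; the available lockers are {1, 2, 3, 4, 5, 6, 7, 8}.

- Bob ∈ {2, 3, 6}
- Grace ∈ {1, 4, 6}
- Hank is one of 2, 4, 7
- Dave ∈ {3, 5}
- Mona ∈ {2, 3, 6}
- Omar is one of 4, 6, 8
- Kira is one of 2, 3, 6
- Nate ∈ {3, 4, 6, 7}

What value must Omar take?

8

The 8 variables draw from only 8 values {1, 2, 3, 4, 5, 6, 7, 8}, so each is used; only Grace can be 1, hence Grace = 1.
The 7 still-open variables draw from only 7 values {2, 3, 4, 5, 6, 7, 8}, so each is used; only Dave can be 5, hence Dave = 5.
The 6 still-open variables together cover exactly {2, 3, 4, 6, 7, 8} — 6 values for 6 variables — and 8 appears only in Omar's list, so Omar = 8.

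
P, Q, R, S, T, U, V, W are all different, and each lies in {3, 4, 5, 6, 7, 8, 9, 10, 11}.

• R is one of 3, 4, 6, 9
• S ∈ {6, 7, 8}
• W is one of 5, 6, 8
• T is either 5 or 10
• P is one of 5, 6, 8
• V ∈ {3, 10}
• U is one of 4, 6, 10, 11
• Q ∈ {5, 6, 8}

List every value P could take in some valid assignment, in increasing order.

P, Q, W between them cover only {5, 6, 8} — a naked triple. Remove those values from R, S, T, U.
That leaves S = 7.
That leaves T = 10. Remove 10 from U, V.
V has just one choice, so V = 3. Strike 3 from R.
No further eliminations apply; P can still be any of 5, 6, 8.

5, 6, 8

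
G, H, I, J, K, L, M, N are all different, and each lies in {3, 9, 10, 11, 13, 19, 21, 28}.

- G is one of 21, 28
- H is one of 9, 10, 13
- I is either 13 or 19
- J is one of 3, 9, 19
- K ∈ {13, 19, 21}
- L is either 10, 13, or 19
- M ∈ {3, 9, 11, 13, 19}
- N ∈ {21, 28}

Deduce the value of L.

10

The 8 variables draw from only 8 values {3, 9, 10, 11, 13, 19, 21, 28}, so each is used; only M can be 11, hence M = 11.
Among the 7 still-open variables, 3 fits only J (and all 7 values in {3, 9, 10, 13, 19, 21, 28} must be used), so J = 3.
Among the 6 still-open variables, 9 fits only H (and all 6 values in {9, 10, 13, 19, 21, 28} must be used), so H = 9.
The 5 still-open variables draw from only 5 values {10, 13, 19, 21, 28}, so each is used; only L can be 10, hence L = 10.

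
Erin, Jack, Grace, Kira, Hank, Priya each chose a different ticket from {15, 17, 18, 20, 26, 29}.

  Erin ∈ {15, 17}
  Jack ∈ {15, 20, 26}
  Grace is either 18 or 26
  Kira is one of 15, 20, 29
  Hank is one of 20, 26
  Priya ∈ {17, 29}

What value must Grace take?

18

The 6 variables together cover exactly {15, 17, 18, 20, 26, 29} — 6 values for 6 variables — and 18 appears only in Grace's list, so Grace = 18.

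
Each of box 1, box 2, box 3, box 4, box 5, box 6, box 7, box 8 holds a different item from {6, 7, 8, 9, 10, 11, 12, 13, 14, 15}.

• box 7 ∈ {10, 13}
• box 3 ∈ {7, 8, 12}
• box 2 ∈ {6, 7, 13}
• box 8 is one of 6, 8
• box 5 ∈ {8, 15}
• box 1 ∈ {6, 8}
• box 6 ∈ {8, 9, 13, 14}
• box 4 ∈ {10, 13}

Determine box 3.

12

box 1 and box 8 between them cover only {6, 8} — a naked pair. Remove those values from box 2, box 3, box 5, box 6.
That leaves box 5 = 15.
box 4 and box 7 share exactly the 2 values {10, 13}; by pigeonhole those values go to them, so strike 10, 13 from box 2, box 6.
That leaves box 2 = 7. Eliminate 7 elsewhere: box 3.
So box 3 = 12.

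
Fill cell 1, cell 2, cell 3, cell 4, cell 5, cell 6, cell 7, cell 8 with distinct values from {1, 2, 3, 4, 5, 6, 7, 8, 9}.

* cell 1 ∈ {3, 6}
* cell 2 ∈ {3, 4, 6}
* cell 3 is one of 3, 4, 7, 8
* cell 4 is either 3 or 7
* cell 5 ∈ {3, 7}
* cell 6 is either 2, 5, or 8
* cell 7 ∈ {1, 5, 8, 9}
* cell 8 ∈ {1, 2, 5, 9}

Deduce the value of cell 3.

The 2 variables cell 4 and cell 5 are confined to {3, 7}, which locks those values in; drop them from cell 1, cell 2, cell 3.
cell 1 has just one choice, so cell 1 = 6. Remove 6 from cell 2.
cell 2 has just one choice, so cell 2 = 4. Strike 4 from cell 3.
So cell 3 = 8.

8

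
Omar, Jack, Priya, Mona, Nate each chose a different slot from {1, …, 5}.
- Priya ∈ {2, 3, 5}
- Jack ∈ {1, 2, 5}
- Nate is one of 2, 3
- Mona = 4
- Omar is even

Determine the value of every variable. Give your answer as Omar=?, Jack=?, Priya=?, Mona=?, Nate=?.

Mona must be 4 (only option left). Eliminate 4 elsewhere: Omar.
Omar's domain is down to {2}, so Omar = 2. Remove 2 from Jack, Priya, Nate.
Nate's domain is down to {3}, so Nate = 3. Eliminate 3 elsewhere: Priya.
Priya has just one choice, so Priya = 5. Remove 5 from Jack.
Jack's domain is down to {1}, so Jack = 1.

Omar=2, Jack=1, Priya=5, Mona=4, Nate=3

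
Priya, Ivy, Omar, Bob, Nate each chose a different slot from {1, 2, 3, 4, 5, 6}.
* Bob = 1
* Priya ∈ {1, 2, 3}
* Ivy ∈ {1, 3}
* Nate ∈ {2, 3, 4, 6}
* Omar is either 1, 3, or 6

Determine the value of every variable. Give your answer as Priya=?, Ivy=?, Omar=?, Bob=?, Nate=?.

Bob's domain is down to {1}, so Bob = 1. Strike 1 from Priya, Ivy, Omar.
Ivy's domain is down to {3}, so Ivy = 3. Remove 3 from Priya, Omar, Nate.
Omar has just one choice, so Omar = 6. Remove 6 from Nate.
Priya has just one choice, so Priya = 2. Eliminate 2 elsewhere: Nate.
Nate has just one choice, so Nate = 4.

Priya=2, Ivy=3, Omar=6, Bob=1, Nate=4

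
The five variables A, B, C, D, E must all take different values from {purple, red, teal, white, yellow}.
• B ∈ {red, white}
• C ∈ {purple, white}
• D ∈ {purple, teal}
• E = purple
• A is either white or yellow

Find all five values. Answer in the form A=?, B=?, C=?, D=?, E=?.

A=yellow, B=red, C=white, D=teal, E=purple

E's domain is down to {purple}, so E = purple. Remove purple from C, D.
C has just one choice, so C = white. So A, B can't be white.
That leaves D = teal.
A's domain is down to {yellow}, so A = yellow.
That leaves B = red.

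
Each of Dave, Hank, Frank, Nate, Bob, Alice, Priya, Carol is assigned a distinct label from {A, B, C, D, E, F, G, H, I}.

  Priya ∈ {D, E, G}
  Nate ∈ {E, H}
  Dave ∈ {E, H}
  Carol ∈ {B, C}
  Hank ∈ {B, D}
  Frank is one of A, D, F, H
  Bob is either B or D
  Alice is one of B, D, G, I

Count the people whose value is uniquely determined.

3

Dave and Nate share exactly the 2 values {E, H}; by pigeonhole those values go to them, so strike E, H from Frank, Priya.
The 2 variables Hank and Bob are confined to {B, D}, which locks those values in; drop them from Frank, Alice, Priya, Carol.
That leaves Priya = G. Strike G from Alice.
Carol's domain is down to {C}, so Carol = C.
That leaves Alice = I.
Determined: Alice=I, Priya=G, Carol=C. The other people each still have more than one consistent value. That makes 3.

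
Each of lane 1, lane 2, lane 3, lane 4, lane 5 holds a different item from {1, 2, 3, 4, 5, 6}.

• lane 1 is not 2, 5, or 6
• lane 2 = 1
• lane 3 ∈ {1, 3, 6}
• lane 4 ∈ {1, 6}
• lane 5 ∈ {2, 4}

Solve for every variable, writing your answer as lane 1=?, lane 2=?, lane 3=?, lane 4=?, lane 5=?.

lane 1=4, lane 2=1, lane 3=3, lane 4=6, lane 5=2

lane 2 has just one choice, so lane 2 = 1. Remove 1 from lane 1, lane 3, lane 4.
That leaves lane 4 = 6. Remove 6 from lane 3.
lane 3 has just one choice, so lane 3 = 3. Remove 3 from lane 1.
lane 1 has just one choice, so lane 1 = 4. Strike 4 from lane 5.
lane 5 must be 2 (only option left).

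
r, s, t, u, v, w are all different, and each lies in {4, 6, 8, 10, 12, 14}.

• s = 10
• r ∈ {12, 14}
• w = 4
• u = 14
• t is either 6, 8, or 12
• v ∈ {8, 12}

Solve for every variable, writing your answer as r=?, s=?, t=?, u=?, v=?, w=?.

r=12, s=10, t=6, u=14, v=8, w=4

s has just one choice, so s = 10.
That leaves u = 14. Eliminate 14 elsewhere: r.
w's domain is down to {4}, so w = 4.
r has just one choice, so r = 12. Remove 12 from t, v.
v's domain is down to {8}, so v = 8. Eliminate 8 elsewhere: t.
That leaves t = 6.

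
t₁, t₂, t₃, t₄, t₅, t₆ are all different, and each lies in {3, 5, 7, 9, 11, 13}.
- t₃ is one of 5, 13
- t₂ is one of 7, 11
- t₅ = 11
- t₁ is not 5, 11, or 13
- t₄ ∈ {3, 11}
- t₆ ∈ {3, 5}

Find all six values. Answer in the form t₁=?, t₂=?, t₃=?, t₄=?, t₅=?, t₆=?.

t₁=9, t₂=7, t₃=13, t₄=3, t₅=11, t₆=5

t₅ must be 11 (only option left). So t₂, t₄ can't be 11.
t₂ must be 7 (only option left). Eliminate 7 elsewhere: t₁.
That leaves t₄ = 3. Remove 3 from t₁, t₆.
t₆ must be 5 (only option left). So t₃ can't be 5.
t₁ has just one choice, so t₁ = 9.
t₃ has just one choice, so t₃ = 13.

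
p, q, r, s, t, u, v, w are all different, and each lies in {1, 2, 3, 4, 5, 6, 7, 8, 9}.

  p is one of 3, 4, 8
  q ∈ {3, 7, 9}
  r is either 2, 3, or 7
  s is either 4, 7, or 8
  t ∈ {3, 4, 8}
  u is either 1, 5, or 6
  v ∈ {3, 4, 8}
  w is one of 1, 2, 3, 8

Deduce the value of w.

The 3 variables p, t, v are confined to {3, 4, 8}, which locks those values in; drop them from q, r, s, w.
s's domain is down to {7}, so s = 7. Eliminate 7 elsewhere: q, r.
q must be 9 (only option left).
r must be 2 (only option left). Strike 2 from w.
So w = 1.

1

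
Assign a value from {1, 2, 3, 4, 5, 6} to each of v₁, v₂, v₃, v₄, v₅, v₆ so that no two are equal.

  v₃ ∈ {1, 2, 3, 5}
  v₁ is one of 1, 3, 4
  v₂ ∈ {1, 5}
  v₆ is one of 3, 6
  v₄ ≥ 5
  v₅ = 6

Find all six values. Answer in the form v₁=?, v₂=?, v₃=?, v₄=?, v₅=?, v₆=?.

v₁=4, v₂=1, v₃=2, v₄=5, v₅=6, v₆=3

v₅'s domain is down to {6}, so v₅ = 6. Eliminate 6 elsewhere: v₄, v₆.
v₆ must be 3 (only option left). Remove 3 from v₁, v₃.
v₄ has just one choice, so v₄ = 5. Remove 5 from v₂, v₃.
v₂ has just one choice, so v₂ = 1. Strike 1 from v₁, v₃.
v₃'s domain is down to {2}, so v₃ = 2.
v₁ must be 4 (only option left).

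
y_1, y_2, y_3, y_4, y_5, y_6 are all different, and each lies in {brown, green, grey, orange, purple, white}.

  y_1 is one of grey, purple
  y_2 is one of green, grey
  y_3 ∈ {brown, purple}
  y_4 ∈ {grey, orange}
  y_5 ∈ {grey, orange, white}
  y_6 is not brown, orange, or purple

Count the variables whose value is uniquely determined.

Among the 6 variables, brown fits only y_3 (and all 6 values in {brown, green, grey, orange, purple, white} must be used), so y_3 = brown.
Among the 5 still-open variables, purple fits only y_1 (and all 5 values in {green, grey, orange, purple, white} must be used), so y_1 = purple.
Determined: y_1=purple, y_3=brown. The other variables each still have more than one consistent value. That makes 2.

2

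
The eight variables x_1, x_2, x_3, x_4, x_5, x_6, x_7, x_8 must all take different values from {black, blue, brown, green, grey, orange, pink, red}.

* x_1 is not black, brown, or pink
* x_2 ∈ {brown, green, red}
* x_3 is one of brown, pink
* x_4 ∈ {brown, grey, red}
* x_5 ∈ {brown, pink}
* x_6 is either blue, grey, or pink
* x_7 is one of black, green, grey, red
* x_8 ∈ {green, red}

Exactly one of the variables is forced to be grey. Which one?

x_4

The 8 variables together cover exactly {black, blue, brown, green, grey, orange, pink, red} — 8 values for 8 variables — and black appears only in x_7's list, so x_7 = black.
The 7 still-open variables draw from only 7 values {blue, brown, green, grey, orange, pink, red}, so each is used; only x_1 can be orange, hence x_1 = orange.
The 6 still-open variables together cover exactly {blue, brown, green, grey, pink, red} — 6 values for 6 variables — and blue appears only in x_6's list, so x_6 = blue.
Among the 5 still-open variables, grey fits only x_4 (and all 5 values in {brown, green, grey, pink, red} must be used), so x_4 = grey.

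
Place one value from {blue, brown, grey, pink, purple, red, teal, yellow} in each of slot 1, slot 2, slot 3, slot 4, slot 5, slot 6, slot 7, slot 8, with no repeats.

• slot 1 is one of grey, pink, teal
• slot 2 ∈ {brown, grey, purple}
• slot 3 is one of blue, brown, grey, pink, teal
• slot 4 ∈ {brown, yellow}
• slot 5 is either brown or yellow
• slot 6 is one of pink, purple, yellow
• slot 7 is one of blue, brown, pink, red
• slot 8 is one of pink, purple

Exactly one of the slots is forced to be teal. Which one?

The 8 variables together cover exactly {blue, brown, grey, pink, purple, red, teal, yellow} — 8 values for 8 variables — and red appears only in slot 7's list, so slot 7 = red.
Among the 7 still-open variables, blue fits only slot 3 (and all 7 values in {blue, brown, grey, pink, purple, teal, yellow} must be used), so slot 3 = blue.
The 6 still-open variables draw from only 6 values {brown, grey, pink, purple, teal, yellow}, so each is used; only slot 1 can be teal, hence slot 1 = teal.

slot 1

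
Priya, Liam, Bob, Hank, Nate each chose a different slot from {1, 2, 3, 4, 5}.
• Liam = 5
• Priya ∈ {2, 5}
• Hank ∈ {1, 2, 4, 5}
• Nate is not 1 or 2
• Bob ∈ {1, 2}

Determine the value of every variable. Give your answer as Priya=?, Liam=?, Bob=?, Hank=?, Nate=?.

Liam must be 5 (only option left). Eliminate 5 elsewhere: Priya, Hank, Nate.
Priya's domain is down to {2}, so Priya = 2. Remove 2 from Bob, Hank.
Bob has just one choice, so Bob = 1. So Hank can't be 1.
Hank has just one choice, so Hank = 4. Remove 4 from Nate.
Nate has just one choice, so Nate = 3.

Priya=2, Liam=5, Bob=1, Hank=4, Nate=3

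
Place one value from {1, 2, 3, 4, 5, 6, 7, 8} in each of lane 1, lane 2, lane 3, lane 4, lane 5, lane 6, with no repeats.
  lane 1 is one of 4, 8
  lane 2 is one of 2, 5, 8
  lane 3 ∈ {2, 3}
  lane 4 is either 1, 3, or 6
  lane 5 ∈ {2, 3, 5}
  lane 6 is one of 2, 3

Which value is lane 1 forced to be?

The 2 variables lane 3 and lane 6 are confined to {2, 3}, which locks those values in; drop them from lane 2, lane 4, lane 5.
lane 5 must be 5 (only option left). Remove 5 from lane 2.
That leaves lane 2 = 8. Eliminate 8 elsewhere: lane 1.
So lane 1 = 4.

4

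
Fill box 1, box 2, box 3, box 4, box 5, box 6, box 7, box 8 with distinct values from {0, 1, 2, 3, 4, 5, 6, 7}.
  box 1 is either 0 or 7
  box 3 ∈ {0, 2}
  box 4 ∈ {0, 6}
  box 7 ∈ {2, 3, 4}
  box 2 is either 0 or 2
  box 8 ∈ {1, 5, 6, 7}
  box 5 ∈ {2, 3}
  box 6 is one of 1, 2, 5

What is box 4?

6

The 8 variables draw from only 8 values {0, 1, 2, 3, 4, 5, 6, 7}, so each is used; only box 7 can be 4, hence box 7 = 4.
The 7 still-open variables draw from only 7 values {0, 1, 2, 3, 5, 6, 7}, so each is used; only box 5 can be 3, hence box 5 = 3.
box 2 and box 3 between them cover only {0, 2} — a naked pair. Remove those values from box 1, box 4, box 6.
So box 4 = 6.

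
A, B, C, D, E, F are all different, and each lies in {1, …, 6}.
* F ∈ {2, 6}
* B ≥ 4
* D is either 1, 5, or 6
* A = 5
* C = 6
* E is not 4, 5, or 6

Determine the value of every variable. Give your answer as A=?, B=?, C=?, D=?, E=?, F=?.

A=5, B=4, C=6, D=1, E=3, F=2

A must be 5 (only option left). So B, D can't be 5.
That leaves C = 6. So B, D, F can't be 6.
That leaves D = 1. Eliminate 1 elsewhere: E.
F has just one choice, so F = 2. Remove 2 from E.
B must be 4 (only option left).
That leaves E = 3.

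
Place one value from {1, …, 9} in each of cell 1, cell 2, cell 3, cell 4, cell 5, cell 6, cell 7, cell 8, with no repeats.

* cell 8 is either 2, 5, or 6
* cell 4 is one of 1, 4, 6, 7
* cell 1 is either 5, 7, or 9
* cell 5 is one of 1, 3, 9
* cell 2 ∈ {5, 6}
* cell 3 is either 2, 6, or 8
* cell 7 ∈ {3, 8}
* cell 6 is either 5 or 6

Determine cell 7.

cell 2 and cell 6 between them cover only {5, 6} — a naked pair. Remove those values from cell 1, cell 3, cell 4, cell 8.
cell 8 has just one choice, so cell 8 = 2. Eliminate 2 elsewhere: cell 3.
That leaves cell 3 = 8. Strike 8 from cell 7.
So cell 7 = 3.

3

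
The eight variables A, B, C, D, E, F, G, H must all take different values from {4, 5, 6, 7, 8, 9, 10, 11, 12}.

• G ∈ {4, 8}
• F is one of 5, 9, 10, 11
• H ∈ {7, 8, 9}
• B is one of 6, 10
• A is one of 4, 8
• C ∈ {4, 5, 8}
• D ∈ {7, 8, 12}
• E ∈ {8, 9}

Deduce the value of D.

12

A and G between them cover only {4, 8} — a naked pair. Remove those values from C, D, E, H.
C must be 5 (only option left). So F can't be 5.
E's domain is down to {9}, so E = 9. Remove 9 from F, H.
H must be 7 (only option left). Remove 7 from D.
So D = 12.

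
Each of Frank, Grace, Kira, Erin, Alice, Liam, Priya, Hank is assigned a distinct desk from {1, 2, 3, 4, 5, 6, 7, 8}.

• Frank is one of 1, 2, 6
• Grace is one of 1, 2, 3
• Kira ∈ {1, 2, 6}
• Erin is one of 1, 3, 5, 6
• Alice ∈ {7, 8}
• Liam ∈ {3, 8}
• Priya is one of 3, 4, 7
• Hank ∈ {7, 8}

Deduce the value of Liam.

3

Among the 8 variables, 4 fits only Priya (and all 8 values in {1, 2, 3, 4, 5, 6, 7, 8} must be used), so Priya = 4.
The 7 still-open variables together cover exactly {1, 2, 3, 5, 6, 7, 8} — 7 values for 7 variables — and 5 appears only in Erin's list, so Erin = 5.
Alice and Hank between them cover only {7, 8} — a naked pair. Remove those values from Liam.
So Liam = 3.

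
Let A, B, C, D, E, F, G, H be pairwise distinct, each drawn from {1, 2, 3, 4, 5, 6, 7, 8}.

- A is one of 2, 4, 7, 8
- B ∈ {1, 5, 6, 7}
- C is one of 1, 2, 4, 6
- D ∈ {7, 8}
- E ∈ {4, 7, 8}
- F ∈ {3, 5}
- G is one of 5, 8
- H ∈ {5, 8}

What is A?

2

Among the 8 variables, 3 fits only F (and all 8 values in {1, 2, 3, 4, 5, 6, 7, 8} must be used), so F = 3.
G and H share exactly the 2 values {5, 8}; by pigeonhole those values go to them, so strike 5, 8 from A, B, D, E.
D must be 7 (only option left). Remove 7 from A, B, E.
E's domain is down to {4}, so E = 4. So A, C can't be 4.
So A = 2.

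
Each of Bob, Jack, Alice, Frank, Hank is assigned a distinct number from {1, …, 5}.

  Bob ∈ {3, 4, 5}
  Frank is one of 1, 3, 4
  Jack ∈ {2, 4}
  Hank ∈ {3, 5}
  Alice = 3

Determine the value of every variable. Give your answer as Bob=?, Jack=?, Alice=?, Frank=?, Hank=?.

Bob=4, Jack=2, Alice=3, Frank=1, Hank=5

Alice has just one choice, so Alice = 3. Eliminate 3 elsewhere: Bob, Frank, Hank.
Hank's domain is down to {5}, so Hank = 5. Remove 5 from Bob.
Bob's domain is down to {4}, so Bob = 4. Strike 4 from Jack, Frank.
Jack's domain is down to {2}, so Jack = 2.
Frank must be 1 (only option left).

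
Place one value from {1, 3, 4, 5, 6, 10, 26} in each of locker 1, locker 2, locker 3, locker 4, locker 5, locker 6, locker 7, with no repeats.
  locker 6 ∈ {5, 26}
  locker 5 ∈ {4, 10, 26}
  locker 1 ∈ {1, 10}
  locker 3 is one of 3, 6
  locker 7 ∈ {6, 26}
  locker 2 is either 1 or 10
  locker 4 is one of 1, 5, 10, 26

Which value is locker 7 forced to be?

Among the 7 variables, 3 fits only locker 3 (and all 7 values in {1, 3, 4, 5, 6, 10, 26} must be used), so locker 3 = 3.
The 6 still-open variables draw from only 6 values {1, 4, 5, 6, 10, 26}, so each is used; only locker 5 can be 4, hence locker 5 = 4.
The 5 still-open variables together cover exactly {1, 5, 6, 10, 26} — 5 values for 5 variables — and 6 appears only in locker 7's list, so locker 7 = 6.

6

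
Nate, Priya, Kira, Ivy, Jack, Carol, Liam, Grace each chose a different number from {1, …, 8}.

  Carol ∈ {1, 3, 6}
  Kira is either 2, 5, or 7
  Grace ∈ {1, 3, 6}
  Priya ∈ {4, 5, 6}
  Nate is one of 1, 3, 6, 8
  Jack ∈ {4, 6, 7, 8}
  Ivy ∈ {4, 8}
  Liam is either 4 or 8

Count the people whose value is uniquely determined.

3

The 8 variables draw from only 8 values {1, 2, 3, 4, 5, 6, 7, 8}, so each is used; only Kira can be 2, hence Kira = 2.
The 7 still-open variables together cover exactly {1, 3, 4, 5, 6, 7, 8} — 7 values for 7 variables — and 5 appears only in Priya's list, so Priya = 5.
Among the 6 still-open variables, 7 fits only Jack (and all 6 values in {1, 3, 4, 6, 7, 8} must be used), so Jack = 7.
Ivy and Liam between them cover only {4, 8} — a naked pair. Remove those values from Nate.
Determined: Priya=5, Kira=2, Jack=7. The other people each still have more than one consistent value. That makes 3.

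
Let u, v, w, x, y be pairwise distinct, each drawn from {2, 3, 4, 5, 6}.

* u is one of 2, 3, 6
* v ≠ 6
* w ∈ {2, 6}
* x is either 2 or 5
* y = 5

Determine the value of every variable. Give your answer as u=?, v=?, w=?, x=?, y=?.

y's domain is down to {5}, so y = 5. Eliminate 5 elsewhere: v, x.
x has just one choice, so x = 2. Eliminate 2 elsewhere: u, v, w.
w has just one choice, so w = 6. Strike 6 from u.
u must be 3 (only option left). So v can't be 3.
v has just one choice, so v = 4.

u=3, v=4, w=6, x=2, y=5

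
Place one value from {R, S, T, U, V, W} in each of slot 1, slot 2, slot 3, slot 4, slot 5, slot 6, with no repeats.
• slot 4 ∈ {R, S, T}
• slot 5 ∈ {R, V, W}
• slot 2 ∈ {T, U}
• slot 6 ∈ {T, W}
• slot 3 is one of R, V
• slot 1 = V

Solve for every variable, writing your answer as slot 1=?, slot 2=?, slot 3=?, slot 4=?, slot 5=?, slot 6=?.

slot 1=V, slot 2=U, slot 3=R, slot 4=S, slot 5=W, slot 6=T

slot 1 must be V (only option left). So slot 3, slot 5 can't be V.
slot 3's domain is down to {R}, so slot 3 = R. So slot 4, slot 5 can't be R.
slot 5's domain is down to {W}, so slot 5 = W. Eliminate W elsewhere: slot 6.
slot 6's domain is down to {T}, so slot 6 = T. So slot 2, slot 4 can't be T.
That leaves slot 2 = U.
That leaves slot 4 = S.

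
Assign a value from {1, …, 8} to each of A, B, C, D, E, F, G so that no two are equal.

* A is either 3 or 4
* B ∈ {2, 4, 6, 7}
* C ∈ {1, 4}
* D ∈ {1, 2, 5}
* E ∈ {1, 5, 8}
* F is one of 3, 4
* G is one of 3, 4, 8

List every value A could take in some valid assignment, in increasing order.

A and F between them cover only {3, 4} — a naked pair. Remove those values from B, C, G.
C must be 1 (only option left). Strike 1 from D, E.
That leaves G = 8. Eliminate 8 elsewhere: E.
E's domain is down to {5}, so E = 5. Strike 5 from D.
D's domain is down to {2}, so D = 2. So B can't be 2.
No further eliminations apply; A can still be any of 3, 4.

3, 4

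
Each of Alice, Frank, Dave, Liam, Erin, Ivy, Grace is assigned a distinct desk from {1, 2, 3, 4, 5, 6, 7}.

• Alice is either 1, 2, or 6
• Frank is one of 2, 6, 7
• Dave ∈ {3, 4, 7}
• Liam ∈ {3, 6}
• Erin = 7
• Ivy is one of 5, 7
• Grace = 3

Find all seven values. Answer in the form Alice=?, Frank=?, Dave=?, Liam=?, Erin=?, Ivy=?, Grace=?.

Alice=1, Frank=2, Dave=4, Liam=6, Erin=7, Ivy=5, Grace=3

Erin must be 7 (only option left). So Frank, Dave, Ivy can't be 7.
Ivy's domain is down to {5}, so Ivy = 5.
Grace must be 3 (only option left). So Dave, Liam can't be 3.
Dave must be 4 (only option left).
Liam must be 6 (only option left). Strike 6 from Alice, Frank.
Frank must be 2 (only option left). Remove 2 from Alice.
Alice's domain is down to {1}, so Alice = 1.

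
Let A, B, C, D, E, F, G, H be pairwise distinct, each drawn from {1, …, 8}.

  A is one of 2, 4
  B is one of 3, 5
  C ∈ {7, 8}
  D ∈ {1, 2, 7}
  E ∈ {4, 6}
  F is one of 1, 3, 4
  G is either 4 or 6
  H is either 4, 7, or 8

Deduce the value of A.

2

Among the 8 variables, 5 fits only B (and all 8 values in {1, 2, 3, 4, 5, 6, 7, 8} must be used), so B = 5.
Among the 7 still-open variables, 3 fits only F (and all 7 values in {1, 2, 3, 4, 6, 7, 8} must be used), so F = 3.
Among the 6 still-open variables, 1 fits only D (and all 6 values in {1, 2, 4, 6, 7, 8} must be used), so D = 1.
The 5 still-open variables together cover exactly {2, 4, 6, 7, 8} — 5 values for 5 variables — and 2 appears only in A's list, so A = 2.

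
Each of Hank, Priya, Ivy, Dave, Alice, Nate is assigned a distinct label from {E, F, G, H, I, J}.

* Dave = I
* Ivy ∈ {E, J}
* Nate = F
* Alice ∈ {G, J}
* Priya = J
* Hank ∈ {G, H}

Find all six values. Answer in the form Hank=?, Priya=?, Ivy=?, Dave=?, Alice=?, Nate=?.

Priya's domain is down to {J}, so Priya = J. Strike J from Ivy, Alice.
Ivy must be E (only option left).
Dave must be I (only option left).
That leaves Alice = G. Remove G from Hank.
That leaves Nate = F.
That leaves Hank = H.

Hank=H, Priya=J, Ivy=E, Dave=I, Alice=G, Nate=F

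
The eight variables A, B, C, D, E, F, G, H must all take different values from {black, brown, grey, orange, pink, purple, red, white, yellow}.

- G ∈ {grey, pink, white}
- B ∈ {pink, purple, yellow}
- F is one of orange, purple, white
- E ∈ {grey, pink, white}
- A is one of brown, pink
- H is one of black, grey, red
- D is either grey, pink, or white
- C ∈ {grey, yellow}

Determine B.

purple

D, E, G between them cover only {grey, pink, white} — a naked triple. Remove those values from A, B, C, F, H.
That leaves A = brown.
C's domain is down to {yellow}, so C = yellow. Strike yellow from B.
So B = purple.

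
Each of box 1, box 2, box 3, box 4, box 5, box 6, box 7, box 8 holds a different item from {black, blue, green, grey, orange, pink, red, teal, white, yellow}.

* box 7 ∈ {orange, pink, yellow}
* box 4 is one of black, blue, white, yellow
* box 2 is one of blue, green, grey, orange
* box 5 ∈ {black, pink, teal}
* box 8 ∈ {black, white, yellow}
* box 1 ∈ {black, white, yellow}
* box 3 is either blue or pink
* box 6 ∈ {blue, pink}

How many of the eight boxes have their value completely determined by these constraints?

2

box 3 and box 6 between them cover only {blue, pink} — a naked pair. Remove those values from box 2, box 4, box 5, box 7.
The 3 variables box 1, box 4, box 8 are confined to {black, white, yellow}, which locks those values in; drop them from box 5, box 7.
box 5 has just one choice, so box 5 = teal.
box 7 must be orange (only option left). Eliminate orange elsewhere: box 2.
Determined: box 5=teal, box 7=orange. The other boxes each still have more than one consistent value. That makes 2.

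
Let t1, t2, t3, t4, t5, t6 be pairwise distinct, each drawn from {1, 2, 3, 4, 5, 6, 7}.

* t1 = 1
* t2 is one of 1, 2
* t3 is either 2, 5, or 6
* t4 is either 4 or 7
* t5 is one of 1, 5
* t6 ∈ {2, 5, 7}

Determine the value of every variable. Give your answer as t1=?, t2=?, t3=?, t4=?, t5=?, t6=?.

t1=1, t2=2, t3=6, t4=4, t5=5, t6=7

t1 must be 1 (only option left). So t2, t5 can't be 1.
t2's domain is down to {2}, so t2 = 2. Strike 2 from t3, t6.
That leaves t5 = 5. Remove 5 from t3, t6.
That leaves t6 = 7. Remove 7 from t4.
t3 has just one choice, so t3 = 6.
t4's domain is down to {4}, so t4 = 4.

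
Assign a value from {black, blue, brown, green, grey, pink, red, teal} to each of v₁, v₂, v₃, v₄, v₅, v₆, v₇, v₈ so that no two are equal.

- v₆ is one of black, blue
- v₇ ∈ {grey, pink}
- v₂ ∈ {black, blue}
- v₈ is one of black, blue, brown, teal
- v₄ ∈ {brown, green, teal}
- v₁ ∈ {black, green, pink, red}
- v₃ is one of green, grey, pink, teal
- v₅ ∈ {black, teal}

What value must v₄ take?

green

The 8 variables together cover exactly {black, blue, brown, green, grey, pink, red, teal} — 8 values for 8 variables — and red appears only in v₁'s list, so v₁ = red.
The 2 variables v₂ and v₆ are confined to {black, blue}, which locks those values in; drop them from v₅, v₈.
That leaves v₅ = teal. Remove teal from v₃, v₄, v₈.
v₈ must be brown (only option left). Remove brown from v₄.
So v₄ = green.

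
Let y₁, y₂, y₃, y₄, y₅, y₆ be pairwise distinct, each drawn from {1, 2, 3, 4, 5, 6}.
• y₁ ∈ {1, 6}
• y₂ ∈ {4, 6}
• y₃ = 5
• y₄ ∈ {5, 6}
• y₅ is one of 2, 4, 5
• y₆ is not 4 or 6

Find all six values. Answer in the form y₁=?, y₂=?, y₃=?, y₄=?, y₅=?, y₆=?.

y₁=1, y₂=4, y₃=5, y₄=6, y₅=2, y₆=3

y₃ must be 5 (only option left). So y₄, y₅, y₆ can't be 5.
That leaves y₄ = 6. Remove 6 from y₁, y₂.
That leaves y₁ = 1. Eliminate 1 elsewhere: y₆.
y₂ must be 4 (only option left). So y₅ can't be 4.
That leaves y₅ = 2. Eliminate 2 elsewhere: y₆.
y₆ must be 3 (only option left).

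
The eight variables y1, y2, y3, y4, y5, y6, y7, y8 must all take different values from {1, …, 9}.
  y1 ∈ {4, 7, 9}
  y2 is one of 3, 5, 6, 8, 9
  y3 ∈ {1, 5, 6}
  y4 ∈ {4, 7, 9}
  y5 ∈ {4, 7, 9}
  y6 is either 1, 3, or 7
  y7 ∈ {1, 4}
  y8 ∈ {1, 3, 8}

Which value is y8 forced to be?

8

y1, y4, y5 share exactly the 3 values {4, 7, 9}; by pigeonhole those values go to them, so strike 4, 7, 9 from y2, y6, y7.
y7 must be 1 (only option left). So y3, y6, y8 can't be 1.
y6 must be 3 (only option left). Strike 3 from y2, y8.
So y8 = 8.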